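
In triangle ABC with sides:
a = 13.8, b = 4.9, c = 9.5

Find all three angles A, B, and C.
Law of cosines for each angle (a² = 190.44, b² = 24.01, c² = 90.25):
cos(A) = (b² + c² − a²)/(2bc) = (24.01 + 90.25 − 190.44)/(2·4.9·9.5) = -76.18/93.1 ≈ -0.81826  ⇒  A ≈ 144.911°
cos(B) = (a² + c² − b²)/(2ac) = (190.44 + 90.25 − 24.01)/(2·13.8·9.5) = 256.68/262.2 ≈ 0.978947  ⇒  B ≈ 11.7776°
cos(C) = (a² + b² − c²)/(2ab) = (190.44 + 24.01 − 90.25)/(2·13.8·4.9) = 124.2/135.24 ≈ 0.918367  ⇒  C ≈ 23.3114°
Check: A + B + C ≈ 180°

A = 144.9°, B = 11.78°, C = 23.31°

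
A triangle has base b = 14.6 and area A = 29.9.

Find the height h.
A = ½·b·h  ⇒  h = 2A/b = 2·29.9/14.6 = 59.8/14.6 ≈ 4.09589

h = 4.096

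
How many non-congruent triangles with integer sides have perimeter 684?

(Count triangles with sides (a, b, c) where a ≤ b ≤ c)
Let a ≤ b ≤ c with a + b + c = 684. The only binding inequality is a + b > c, i.e. 684 − c > c, so c < 684/2; and c ≥ 684/3 since c is the largest side.
So 228 ≤ c ≤ 341. For each c, b runs from ⌈(684 − c)/2⌉ up to c (then a = 684 − b − c satisfies 1 ≤ a ≤ b automatically), giving c − ⌈(684 − c)/2⌉ + 1 choices.
Summing over c: 1 + 2 + 4 + 5 + … + 169 + 170  (114 terms, c = 228, …, 341) = 9747
Check (closed form: nearest integer to p²/48 for even p, (p+3)²/48 for odd p): 684²/48 = 467856/48 ≈ 9747.00 → 9747

9747 triangles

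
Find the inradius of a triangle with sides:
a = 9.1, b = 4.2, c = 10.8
r = Area/s where s is the semi-perimeter.
s = (9.1 + 4.2 + 10.8)/2 = 24.1/2 = 12.05
Area = √(s(s−a)(s−b)(s−c)) = √(12.05·2.95·7.85·1.25) ≈ √348.81 ≈ 18.6765
r ≈ 18.6765/12.05 ≈ 1.54991

r = 1.55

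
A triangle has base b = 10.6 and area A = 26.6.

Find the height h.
A = ½·b·h  ⇒  h = 2A/b = 2·26.6/10.6 = 53.2/10.6 ≈ 5.01887

h = 5.019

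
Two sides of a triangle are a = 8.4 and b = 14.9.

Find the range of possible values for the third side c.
Triangle inequality: |a − b| < c < a + b
|a − b| = |8.4 − 14.9| = 6.5
a + b = 8.4 + 14.9 = 23.3

6.5 < c < 23.3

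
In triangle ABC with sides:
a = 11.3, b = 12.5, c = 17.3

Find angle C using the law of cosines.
c² = a² + b² − 2ab·cos(C)  ⇒  cos(C) = (a² + b² − c²)/(2ab)
cos(C) = (11.3² + 12.5² − 17.3²)/(2·11.3·12.5) = (127.69 + 156.25 − 299.29)/282.5 = -15.35/282.5 ≈ -0.0543363
C = arccos(-0.0543363) ≈ 93.1148°

C = 93.11°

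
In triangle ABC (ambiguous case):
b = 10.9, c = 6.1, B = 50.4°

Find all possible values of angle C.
b/sin(B) = c/sin(C)  ⇒  sin(C) = c·sin(B)/b = 6.1·sin(50.4°)/10.9
sin(50.4°) ≈ 0.770513
sin(C) ≈ 6.1·0.770513/10.9 ≈ 4.70013/10.9 ≈ 0.431205
Candidate 1: C₁ = arcsin(0.431205) ≈ 25.544°  →  A = 180° − 50.4° − 25.544° ≈ 104.056° > 0, valid
Candidate 2: C₂ = 180° − C₁ ≈ 154.456°  →  A = 180° − 50.4° − 154.456° ≈ -24.856° ≤ 0, not a valid triangle

C = 25.54° (one solution)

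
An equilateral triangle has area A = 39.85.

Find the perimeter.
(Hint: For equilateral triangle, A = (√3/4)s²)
A = (√3/4)s²  ⇒  s² = 4A/√3 = 4·39.85/√3 = 159.4/1.73205 ≈ 92.0296
s ≈ √92.0296 ≈ 9.59321
Perimeter = 3s ≈ 3·9.59321 ≈ 28.7796

Perimeter = 28.78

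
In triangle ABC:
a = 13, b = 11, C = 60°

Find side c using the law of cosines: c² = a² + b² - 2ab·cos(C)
c² = 13² + 11² − 2·13·11·cos(60°)
cos(60°) ≈ 0.5
c² ≈ 169 + 121 − 286·(0.5) ≈ 290 − 143 ≈ 147
c ≈ √147 ≈ 12.1244

c = 12.12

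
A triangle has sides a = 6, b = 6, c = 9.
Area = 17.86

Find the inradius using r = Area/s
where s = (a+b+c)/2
s = (6 + 6 + 9)/2 = 21/2 = 10.5
r = Area/s = 17.86/10.5 ≈ 1.70095

r = 1.701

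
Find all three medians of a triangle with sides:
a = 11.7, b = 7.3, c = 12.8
Median formula: m_a = ½√(2b² + 2c² − a²) (and cyclically). a² = 136.89, b² = 53.29, c² = 163.84.
m_a = ½√(2·53.29 + 2·163.84 − 136.89) = ½√297.37 ≈ ½·17.2444 ≈ 8.62221
m_b = ½√(2·136.89 + 2·163.84 − 53.29) = ½√548.17 ≈ ½·23.413 ≈ 11.7065
m_c = ½√(2·136.89 + 2·53.29 − 163.84) = ½√216.52 ≈ ½·14.7146 ≈ 7.35731

m_a = 8.622, m_b = 11.71, m_c = 7.357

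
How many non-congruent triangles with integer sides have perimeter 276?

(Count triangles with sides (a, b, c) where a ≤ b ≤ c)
Let a ≤ b ≤ c with a + b + c = 276. The only binding inequality is a + b > c, i.e. 276 − c > c, so c < 276/2; and c ≥ 276/3 since c is the largest side.
So 92 ≤ c ≤ 137. For each c, b runs from ⌈(276 − c)/2⌉ up to c (then a = 276 − b − c satisfies 1 ≤ a ≤ b automatically), giving c − ⌈(276 − c)/2⌉ + 1 choices.
Summing over c: 1 + 2 + 4 + 5 + … + 67 + 68  (46 terms, c = 92, …, 137) = 1587
Check (closed form: nearest integer to p²/48 for even p, (p+3)²/48 for odd p): 276²/48 = 76176/48 ≈ 1587.00 → 1587

1587 triangles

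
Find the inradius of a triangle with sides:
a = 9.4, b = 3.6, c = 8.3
r = Area/s where s is the semi-perimeter.
s = (9.4 + 3.6 + 8.3)/2 = 21.3/2 = 10.65
Area = √(s(s−a)(s−b)(s−c)) = √(10.65·1.25·7.05·2.35) ≈ √220.555 ≈ 14.8511
r ≈ 14.8511/10.65 ≈ 1.39447

r = 1.394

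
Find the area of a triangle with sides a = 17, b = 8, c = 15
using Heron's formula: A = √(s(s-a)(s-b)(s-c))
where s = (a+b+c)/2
s = (17 + 8 + 15)/2 = 40/2 = 20
s − a = 3, s − b = 12, s − c = 5
s(s−a)(s−b)(s−c) = 20·3·12·5 = 3600
Area = √3600 ≈ 60

s = 20.0, Area = 60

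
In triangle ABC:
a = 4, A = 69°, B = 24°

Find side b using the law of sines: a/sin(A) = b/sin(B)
a/sin(A) = b/sin(B)  ⇒  b = a·sin(B)/sin(A) = 4·sin(24°)/sin(69°)
sin(24°) ≈ 0.406737, sin(69°) ≈ 0.93358
b ≈ 4·0.406737/0.93358 ≈ 1.62695/0.93358 ≈ 1.7427

b = 1.743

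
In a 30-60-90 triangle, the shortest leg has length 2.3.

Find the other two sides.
In a 30-60-90 triangle the sides are in ratio 1 : √3 : 2 (short leg : long leg : hypotenuse).
Long leg = 2.3·√3 ≈ 2.3·1.73205 ≈ 3.98372
Hypotenuse = 2·2.3 = 4.6

Long leg = 2.3√3 = 3.984, Hypotenuse = 4.6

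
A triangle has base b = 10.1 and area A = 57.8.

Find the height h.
A = ½·b·h  ⇒  h = 2A/b = 2·57.8/10.1 = 115.6/10.1 ≈ 11.4455

h = 11.45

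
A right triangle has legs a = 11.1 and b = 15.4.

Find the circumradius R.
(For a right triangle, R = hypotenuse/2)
Hypotenuse c = √(a² + b²) = √(123.21 + 237.16) = √360.37 ≈ 18.9834
R = c/2 ≈ 18.9834/2 ≈ 9.49171

R = 9.492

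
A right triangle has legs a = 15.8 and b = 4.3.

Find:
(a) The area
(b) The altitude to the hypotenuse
(a) The legs are perpendicular, so Area = ½·a·b = ½·15.8·4.3 = ½·67.94 = 33.97
(b) Hypotenuse c = √(a² + b²) = √(249.64 + 18.49) = √268.13 ≈ 16.3747
    Area = ½·c·h_c  ⇒  h_c = 2·Area/c = 67.94/16.3747 ≈ 4.14909

Area = 33.97, h_c = 4.149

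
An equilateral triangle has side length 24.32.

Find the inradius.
r = Area/s with s the semi-perimeter.
Area = (√3/4)·24.32² = (√3/4)·591.4624 ≈ 0.433013·591.4624 ≈ 256.111
s = 3·24.32/2 = 36.48
r ≈ 256.111/36.48 ≈ 7.02058
(Equivalently r = side/(2√3) = 24.32/3.4641 ≈ 7.02058.)

r = 7.021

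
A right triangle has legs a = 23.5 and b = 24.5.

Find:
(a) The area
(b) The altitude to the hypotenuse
(a) The legs are perpendicular, so Area = ½·a·b = ½·23.5·24.5 = ½·575.75 = 287.875
(b) Hypotenuse c = √(a² + b²) = √(552.25 + 600.25) = √1152.5 ≈ 33.9485
    Area = ½·c·h_c  ⇒  h_c = 2·Area/c = 575.75/33.9485 ≈ 16.9595

Area = 287.875, h_c = 16.96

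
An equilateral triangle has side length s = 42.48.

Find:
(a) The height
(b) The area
(a) The height splits the triangle into two 30-60-90 halves: h = s·√3/2 = 42.48·1.73205/2 ≈ 73.5775/2 ≈ 36.7888
(b) Area = (√3/4)·s² = (√3/4)·42.48² = (√3/4)·1804.5504 ≈ 0.433013·1804.5504 ≈ 781.393

Height = 36.79, Area = 781.4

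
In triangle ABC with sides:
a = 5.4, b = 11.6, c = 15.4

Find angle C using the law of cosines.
c² = a² + b² − 2ab·cos(C)  ⇒  cos(C) = (a² + b² − c²)/(2ab)
cos(C) = (5.4² + 11.6² − 15.4²)/(2·5.4·11.6) = (29.16 + 134.56 − 237.16)/125.28 = -73.44/125.28 ≈ -0.586207
C = arccos(-0.586207) ≈ 125.888°

C = 125.9°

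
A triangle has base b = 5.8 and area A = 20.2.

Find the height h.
A = ½·b·h  ⇒  h = 2A/b = 2·20.2/5.8 = 40.4/5.8 ≈ 6.96552

h = 6.966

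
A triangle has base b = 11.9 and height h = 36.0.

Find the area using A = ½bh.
A = ½·b·h = ½·11.9·36.0 = ½·428.4 = 214.2

Area = 214.2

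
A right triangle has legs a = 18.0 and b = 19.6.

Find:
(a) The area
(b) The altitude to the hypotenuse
(a) The legs are perpendicular, so Area = ½·a·b = ½·18.0·19.6 = ½·352.8 = 176.4
(b) Hypotenuse c = √(a² + b²) = √(324 + 384.16) = √708.16 ≈ 26.6113
    Area = ½·c·h_c  ⇒  h_c = 2·Area/c = 352.8/26.6113 ≈ 13.2575

Area = 176.4, h_c = 13.26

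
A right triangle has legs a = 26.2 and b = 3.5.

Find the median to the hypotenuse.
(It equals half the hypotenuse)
Hypotenuse c = √(a² + b²) = √(686.44 + 12.25) = √698.69 ≈ 26.4327
Median to hypotenuse = c/2 ≈ 26.4327/2 ≈ 13.2164

Median = 13.22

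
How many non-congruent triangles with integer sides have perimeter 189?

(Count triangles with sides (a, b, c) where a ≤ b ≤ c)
Let a ≤ b ≤ c with a + b + c = 189. The only binding inequality is a + b > c, i.e. 189 − c > c, so c < 189/2; and c ≥ 189/3 since c is the largest side.
So 63 ≤ c ≤ 94. For each c, b runs from ⌈(189 − c)/2⌉ up to c (then a = 189 − b − c satisfies 1 ≤ a ≤ b automatically), giving c − ⌈(189 − c)/2⌉ + 1 choices.
Summing over c: 1 + 2 + 4 + 5 + … + 46 + 47  (32 terms, c = 63, …, 94) = 768
Check (closed form: nearest integer to p²/48 for even p, (p+3)²/48 for odd p): (189+3)²/48 = 192²/48 = 36864/48 ≈ 768.00 → 768

768 triangles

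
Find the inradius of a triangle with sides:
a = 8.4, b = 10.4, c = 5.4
r = Area/s where s is the semi-perimeter.
s = (8.4 + 10.4 + 5.4)/2 = 24.2/2 = 12.1
Area = √(s(s−a)(s−b)(s−c)) = √(12.1·3.7·1.7·6.7) ≈ √509.93 ≈ 22.5816
r ≈ 22.5816/12.1 ≈ 1.86625

r = 1.866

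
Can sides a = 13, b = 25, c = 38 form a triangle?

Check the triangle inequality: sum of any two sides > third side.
a + b vs c: 13 + 25 = 38 ≤ 38  ✗
a + c vs b: 13 + 38 = 51 > 25  ✓
b + c vs a: 25 + 38 = 63 > 13  ✓

No: 13 + 25 = 38 is not > 38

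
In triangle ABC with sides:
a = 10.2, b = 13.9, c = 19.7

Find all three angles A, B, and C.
Law of cosines for each angle (a² = 104.04, b² = 193.21, c² = 388.09):
cos(A) = (b² + c² − a²)/(2bc) = (193.21 + 388.09 − 104.04)/(2·13.9·19.7) = 477.26/547.66 ≈ 0.871453  ⇒  A ≈ 29.3721°
cos(B) = (a² + c² − b²)/(2ac) = (104.04 + 388.09 − 193.21)/(2·10.2·19.7) = 298.92/401.88 ≈ 0.743804  ⇒  B ≈ 41.9435°
cos(C) = (a² + b² − c²)/(2ab) = (104.04 + 193.21 − 388.09)/(2·10.2·13.9) = -90.84/283.56 ≈ -0.320355  ⇒  C ≈ 108.684°
Check: A + B + C ≈ 180°

A = 29.37°, B = 41.94°, C = 108.7°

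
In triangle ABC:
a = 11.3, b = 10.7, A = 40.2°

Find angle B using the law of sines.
a/sin(A) = b/sin(B)  ⇒  sin(B) = b·sin(A)/a = 10.7·sin(40.2°)/11.3
sin(40.2°) ≈ 0.645458
sin(B) ≈ 10.7·0.645458/11.3 ≈ 6.9064/11.3 ≈ 0.611186
B = arcsin(0.611186) ≈ 37.6753°
(Since b ≤ a we need B ≤ A, so the obtuse alternative 180° − 37.6753° ≈ 142.325° is rejected.)

B = 37.68°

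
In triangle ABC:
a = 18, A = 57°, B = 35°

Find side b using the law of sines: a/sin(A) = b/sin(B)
a/sin(A) = b/sin(B)  ⇒  b = a·sin(B)/sin(A) = 18·sin(35°)/sin(57°)
sin(35°) ≈ 0.573576, sin(57°) ≈ 0.838671
b ≈ 18·0.573576/0.838671 ≈ 10.3244/0.838671 ≈ 12.3104

b = 12.31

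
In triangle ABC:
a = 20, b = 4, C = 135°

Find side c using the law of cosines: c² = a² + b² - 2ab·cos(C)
c² = 20² + 4² − 2·20·4·cos(135°)
cos(135°) ≈ -0.707107
c² ≈ 400 + 16 − 160·(-0.707107) ≈ 416 + 113.137 ≈ 529.137
c ≈ √529.137 ≈ 23.003

c = 23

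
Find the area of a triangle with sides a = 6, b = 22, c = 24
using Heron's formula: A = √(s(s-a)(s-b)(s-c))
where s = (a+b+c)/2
s = (6 + 22 + 24)/2 = 52/2 = 26
s − a = 20, s − b = 4, s − c = 2
s(s−a)(s−b)(s−c) = 26·20·4·2 = 4160
Area = √4160 ≈ 64.4981

s = 26.0, Area = 64.5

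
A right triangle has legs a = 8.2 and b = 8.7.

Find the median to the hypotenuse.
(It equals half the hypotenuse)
Hypotenuse c = √(a² + b²) = √(67.24 + 75.69) = √142.93 ≈ 11.9553
Median to hypotenuse = c/2 ≈ 11.9553/2 ≈ 5.97767

Median = 5.978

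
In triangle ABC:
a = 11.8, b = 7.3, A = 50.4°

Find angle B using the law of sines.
a/sin(A) = b/sin(B)  ⇒  sin(B) = b·sin(A)/a = 7.3·sin(50.4°)/11.8
sin(50.4°) ≈ 0.770513
sin(B) ≈ 7.3·0.770513/11.8 ≈ 5.62475/11.8 ≈ 0.476673
B = arcsin(0.476673) ≈ 28.4684°
(Since b ≤ a we need B ≤ A, so the obtuse alternative 180° − 28.4684° ≈ 151.532° is rejected.)

B = 28.47°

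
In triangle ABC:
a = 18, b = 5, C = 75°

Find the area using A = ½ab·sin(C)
A = ½·a·b·sin(C) = ½·18·5·sin(75°)
sin(75°) ≈ 0.965926
A ≈ ½·90·0.965926 = 45·0.965926 ≈ 43.4667

Area = 43.47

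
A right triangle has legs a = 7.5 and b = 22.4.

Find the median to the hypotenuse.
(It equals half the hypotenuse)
Hypotenuse c = √(a² + b²) = √(56.25 + 501.76) = √558.01 ≈ 23.6222
Median to hypotenuse = c/2 ≈ 23.6222/2 ≈ 11.8111

Median = 11.81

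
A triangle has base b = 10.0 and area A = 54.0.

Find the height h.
A = ½·b·h  ⇒  h = 2A/b = 2·54.0/10.0 = 108/10.0 ≈ 10.8

h = 10.8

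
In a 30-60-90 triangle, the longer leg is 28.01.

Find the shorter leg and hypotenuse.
In a 30-60-90 triangle the sides are in ratio 1 : √3 : 2, so short leg = long leg/√3 and hypotenuse = 2·(short leg).
Short leg = 28.01/√3 ≈ 28.01/1.73205 ≈ 16.1716
Hypotenuse = 2·16.1716 ≈ 32.3432

Short leg = 16.17, Hypotenuse = 32.34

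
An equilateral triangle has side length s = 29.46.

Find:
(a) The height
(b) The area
(a) The height splits the triangle into two 30-60-90 halves: h = s·√3/2 = 29.46·1.73205/2 ≈ 51.0262/2 ≈ 25.5131
(b) Area = (√3/4)·s² = (√3/4)·29.46² = (√3/4)·867.8916 ≈ 0.433013·867.8916 ≈ 375.808

Height = 25.51, Area = 375.8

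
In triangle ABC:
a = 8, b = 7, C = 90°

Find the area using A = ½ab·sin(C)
A = ½·a·b·sin(C) = ½·8·7·sin(90°)
sin(90°) ≈ 1
A ≈ ½·56·1 = 28·1 ≈ 28

Area = 28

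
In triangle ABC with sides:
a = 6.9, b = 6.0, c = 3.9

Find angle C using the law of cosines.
c² = a² + b² − 2ab·cos(C)  ⇒  cos(C) = (a² + b² − c²)/(2ab)
cos(C) = (6.9² + 6.0² − 3.9²)/(2·6.9·6.0) = (47.61 + 36 − 15.21)/82.8 = 68.4/82.8 ≈ 0.826087
C = arccos(0.826087) ≈ 34.3012°

C = 34.3°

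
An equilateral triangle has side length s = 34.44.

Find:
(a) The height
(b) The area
(a) The height splits the triangle into two 30-60-90 halves: h = s·√3/2 = 34.44·1.73205/2 ≈ 59.6518/2 ≈ 29.8259
(b) Area = (√3/4)·s² = (√3/4)·34.44² = (√3/4)·1186.1136 ≈ 0.433013·1186.1136 ≈ 513.602

Height = 29.83, Area = 513.6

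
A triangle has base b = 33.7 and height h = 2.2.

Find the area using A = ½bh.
A = ½·b·h = ½·33.7·2.2 = ½·74.14 = 37.07

Area = 37.07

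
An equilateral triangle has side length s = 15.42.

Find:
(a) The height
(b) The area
(a) The height splits the triangle into two 30-60-90 halves: h = s·√3/2 = 15.42·1.73205/2 ≈ 26.7082/2 ≈ 13.3541
(b) Area = (√3/4)·s² = (√3/4)·15.42² = (√3/4)·237.7764 ≈ 0.433013·237.7764 ≈ 102.96

Height = 13.35, Area = 103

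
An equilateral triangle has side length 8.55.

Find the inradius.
r = Area/s with s the semi-perimeter.
Area = (√3/4)·8.55² = (√3/4)·73.1025 ≈ 0.433013·73.1025 ≈ 31.6543
s = 3·8.55/2 = 12.825
r ≈ 31.6543/12.825 ≈ 2.46817
(Equivalently r = side/(2√3) = 8.55/3.4641 ≈ 2.46817.)

r = 2.468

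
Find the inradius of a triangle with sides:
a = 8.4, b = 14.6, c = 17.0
r = Area/s where s is the semi-perimeter.
s = (8.4 + 14.6 + 17.0)/2 = 40/2 = 20
Area = √(s(s−a)(s−b)(s−c)) = √(20·11.6·5.4·3) ≈ √3758.4 ≈ 61.3058
r ≈ 61.3058/20 ≈ 3.06529

r = 3.065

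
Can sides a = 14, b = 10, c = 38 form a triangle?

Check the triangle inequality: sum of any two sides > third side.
a + b vs c: 14 + 10 = 24 ≤ 38  ✗
a + c vs b: 14 + 38 = 52 > 10  ✓
b + c vs a: 10 + 38 = 48 > 14  ✓

No: 14 + 10 = 24 is not > 38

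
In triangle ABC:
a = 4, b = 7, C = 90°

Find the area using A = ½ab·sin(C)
A = ½·a·b·sin(C) = ½·4·7·sin(90°)
sin(90°) ≈ 1
A ≈ ½·28·1 = 14·1 ≈ 14

Area = 14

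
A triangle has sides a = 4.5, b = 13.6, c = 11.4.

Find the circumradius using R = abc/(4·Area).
First find the area with Heron's formula.
s = (4.5 + 13.6 + 11.4)/2 = 14.75
Area = √(s(s−a)(s−b)(s−c)) = √(14.75·10.25·1.15·3.35) ≈ √582.45 ≈ 24.134
abc = 4.5·13.6·11.4 = 697.68
R = abc/(4·Area) ≈ 697.68/(4·24.134) = 697.68/96.536 ≈ 7.22715

R = 7.227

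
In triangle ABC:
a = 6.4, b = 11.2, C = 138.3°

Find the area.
Two sides and the included angle (SAS): A = ½·a·b·sin(C) = ½·6.4·11.2·sin(138.3°)
sin(138.3°) ≈ 0.66523
A ≈ ½·71.68·0.66523 = 35.84·0.66523 ≈ 23.8419

Area = 23.84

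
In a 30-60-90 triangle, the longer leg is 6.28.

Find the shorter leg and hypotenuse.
In a 30-60-90 triangle the sides are in ratio 1 : √3 : 2, so short leg = long leg/√3 and hypotenuse = 2·(short leg).
Short leg = 6.28/√3 ≈ 6.28/1.73205 ≈ 3.62576
Hypotenuse = 2·3.62576 ≈ 7.25152

Short leg = 3.626, Hypotenuse = 7.252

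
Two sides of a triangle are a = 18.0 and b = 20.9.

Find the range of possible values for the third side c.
Triangle inequality: |a − b| < c < a + b
|a − b| = |18.0 − 20.9| = 2.9
a + b = 18.0 + 20.9 = 38.9

2.9 < c < 38.9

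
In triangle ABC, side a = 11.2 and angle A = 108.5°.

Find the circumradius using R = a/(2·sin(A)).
R = a/(2·sin(A)) = 11.2/(2·sin(108.5°))
sin(108.5°) ≈ 0.948324
R ≈ 11.2/(2·0.948324) = 11.2/1.89665 ≈ 5.90516

R = 5.905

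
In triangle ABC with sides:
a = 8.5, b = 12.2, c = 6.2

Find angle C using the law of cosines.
c² = a² + b² − 2ab·cos(C)  ⇒  cos(C) = (a² + b² − c²)/(2ab)
cos(C) = (8.5² + 12.2² − 6.2²)/(2·8.5·12.2) = (72.25 + 148.84 − 38.44)/207.4 = 182.65/207.4 ≈ 0.880665
C = arccos(0.880665) ≈ 28.2773°

C = 28.28°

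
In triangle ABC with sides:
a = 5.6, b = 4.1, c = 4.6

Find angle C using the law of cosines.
c² = a² + b² − 2ab·cos(C)  ⇒  cos(C) = (a² + b² − c²)/(2ab)
cos(C) = (5.6² + 4.1² − 4.6²)/(2·5.6·4.1) = (31.36 + 16.81 − 21.16)/45.92 = 27.01/45.92 ≈ 0.588197
C = arccos(0.588197) ≈ 53.9708°

C = 53.97°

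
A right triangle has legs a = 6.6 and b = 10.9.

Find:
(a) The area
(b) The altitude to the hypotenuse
(a) The legs are perpendicular, so Area = ½·a·b = ½·6.6·10.9 = ½·71.94 = 35.97
(b) Hypotenuse c = √(a² + b²) = √(43.56 + 118.81) = √162.37 ≈ 12.7424
    Area = ½·c·h_c  ⇒  h_c = 2·Area/c = 71.94/12.7424 ≈ 5.6457

Area = 35.97, h_c = 5.646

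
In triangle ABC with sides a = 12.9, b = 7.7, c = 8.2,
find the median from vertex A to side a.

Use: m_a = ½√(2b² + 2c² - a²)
m_a = ½√(2·7.7² + 2·8.2² − 12.9²) = ½√(2·59.29 + 2·67.24 − 166.41) = ½√(118.58 + 134.48 − 166.41) = ½√86.65
√86.65 ≈ 9.3086, so m_a ≈ 4.6543

m_a = 4.654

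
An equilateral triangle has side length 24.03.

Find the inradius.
r = Area/s with s the semi-perimeter.
Area = (√3/4)·24.03² = (√3/4)·577.4409 ≈ 0.433013·577.4409 ≈ 250.039
s = 3·24.03/2 = 36.045
r ≈ 250.039/36.045 ≈ 6.93686
(Equivalently r = side/(2√3) = 24.03/3.4641 ≈ 6.93686.)

r = 6.937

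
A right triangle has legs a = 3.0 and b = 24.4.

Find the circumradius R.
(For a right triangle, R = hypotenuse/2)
Hypotenuse c = √(a² + b²) = √(9 + 595.36) = √604.36 ≈ 24.5837
R = c/2 ≈ 24.5837/2 ≈ 12.2919

R = 12.29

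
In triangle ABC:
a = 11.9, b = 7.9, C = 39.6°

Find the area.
Two sides and the included angle (SAS): A = ½·a·b·sin(C) = ½·11.9·7.9·sin(39.6°)
sin(39.6°) ≈ 0.637424
A ≈ ½·94.01·0.637424 = 47.005·0.637424 ≈ 29.9621

Area = 29.96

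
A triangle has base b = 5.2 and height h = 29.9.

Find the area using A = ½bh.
A = ½·b·h = ½·5.2·29.9 = ½·155.48 = 77.74

Area = 77.74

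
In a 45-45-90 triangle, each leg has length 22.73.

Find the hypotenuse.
In a 45-45-90 triangle the sides are in ratio 1 : 1 : √2, so hypotenuse = leg·√2.
Hypotenuse = 22.73·√2 ≈ 22.73·1.41421 ≈ 32.1451

Hypotenuse = 22.73√2 = 32.15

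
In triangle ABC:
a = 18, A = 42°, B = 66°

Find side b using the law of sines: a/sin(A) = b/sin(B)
a/sin(A) = b/sin(B)  ⇒  b = a·sin(B)/sin(A) = 18·sin(66°)/sin(42°)
sin(66°) ≈ 0.913545, sin(42°) ≈ 0.669131
b ≈ 18·0.913545/0.669131 ≈ 16.4438/0.669131 ≈ 24.5749

b = 24.57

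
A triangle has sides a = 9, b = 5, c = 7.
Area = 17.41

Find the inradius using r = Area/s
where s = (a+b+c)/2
s = (9 + 5 + 7)/2 = 21/2 = 10.5
r = Area/s = 17.41/10.5 ≈ 1.6581

r = 1.658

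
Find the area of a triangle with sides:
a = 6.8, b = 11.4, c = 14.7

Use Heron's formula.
s = (6.8 + 11.4 + 14.7)/2 = 32.9/2 = 16.45
s − a = 9.65, s − b = 5.05, s − c = 1.75
s(s−a)(s−b)(s−c) = 16.45·9.65·5.05·1.75 ≈ 1402.89
Area = √1402.89 ≈ 37.4551

Area = 37.46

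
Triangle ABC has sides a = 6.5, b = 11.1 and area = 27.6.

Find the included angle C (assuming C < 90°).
Area = ½·a·b·sin(C)  ⇒  sin(C) = 2·Area/(a·b) = 2·27.6/(6.5·11.1) = 55.2/72.15 ≈ 0.765073
C = arcsin(0.765073) ≈ 49.9135° (taking the acute solution since C < 90°)

C = 49.91°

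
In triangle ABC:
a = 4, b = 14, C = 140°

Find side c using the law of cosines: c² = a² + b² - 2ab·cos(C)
c² = 4² + 14² − 2·4·14·cos(140°)
cos(140°) ≈ -0.766044
c² ≈ 16 + 196 − 112·(-0.766044) ≈ 212 + 85.797 ≈ 297.797
c ≈ √297.797 ≈ 17.2568

c = 17.26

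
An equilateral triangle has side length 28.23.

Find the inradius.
r = Area/s with s the semi-perimeter.
Area = (√3/4)·28.23² = (√3/4)·796.9329 ≈ 0.433013·796.9329 ≈ 345.082
s = 3·28.23/2 = 42.345
r ≈ 345.082/42.345 ≈ 8.1493
(Equivalently r = side/(2√3) = 28.23/3.4641 ≈ 8.1493.)

r = 8.149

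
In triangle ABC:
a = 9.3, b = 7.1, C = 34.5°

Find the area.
Two sides and the included angle (SAS): A = ½·a·b·sin(C) = ½·9.3·7.1·sin(34.5°)
sin(34.5°) ≈ 0.566406
A ≈ ½·66.03·0.566406 = 33.015·0.566406 ≈ 18.6999

Area = 18.7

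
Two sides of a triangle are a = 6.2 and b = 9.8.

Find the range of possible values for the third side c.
Triangle inequality: |a − b| < c < a + b
|a − b| = |6.2 − 9.8| = 3.6
a + b = 6.2 + 9.8 = 16

3.6 < c < 16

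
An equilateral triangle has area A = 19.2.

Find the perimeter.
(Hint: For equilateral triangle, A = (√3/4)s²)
A = (√3/4)s²  ⇒  s² = 4A/√3 = 4·19.2/√3 = 76.8/1.73205 ≈ 44.3405
s ≈ √44.3405 ≈ 6.65887
Perimeter = 3s ≈ 3·6.65887 ≈ 19.9766

Perimeter = 19.98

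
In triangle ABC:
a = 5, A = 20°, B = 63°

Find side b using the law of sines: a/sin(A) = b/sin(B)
a/sin(A) = b/sin(B)  ⇒  b = a·sin(B)/sin(A) = 5·sin(63°)/sin(20°)
sin(63°) ≈ 0.891007, sin(20°) ≈ 0.34202
b ≈ 5·0.891007/0.34202 ≈ 4.45503/0.34202 ≈ 13.0256

b = 13.03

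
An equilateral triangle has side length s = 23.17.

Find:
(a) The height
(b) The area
(a) The height splits the triangle into two 30-60-90 halves: h = s·√3/2 = 23.17·1.73205/2 ≈ 40.1316/2 ≈ 20.0658
(b) Area = (√3/4)·s² = (√3/4)·23.17² = (√3/4)·536.8489 ≈ 0.433013·536.8489 ≈ 232.462

Height = 20.07, Area = 232.5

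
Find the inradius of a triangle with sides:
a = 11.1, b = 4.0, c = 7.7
r = Area/s where s is the semi-perimeter.
s = (11.1 + 4.0 + 7.7)/2 = 22.8/2 = 11.4
Area = √(s(s−a)(s−b)(s−c)) = √(11.4·0.3·7.4·3.7) ≈ √93.6396 ≈ 9.67676
r ≈ 9.67676/11.4 ≈ 0.848838

r = 0.8488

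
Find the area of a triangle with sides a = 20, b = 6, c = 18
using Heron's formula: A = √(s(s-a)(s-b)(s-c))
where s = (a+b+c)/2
s = (20 + 6 + 18)/2 = 44/2 = 22
s − a = 2, s − b = 16, s − c = 4
s(s−a)(s−b)(s−c) = 22·2·16·4 = 2816
Area = √2816 ≈ 53.066

s = 22.0, Area = 53.07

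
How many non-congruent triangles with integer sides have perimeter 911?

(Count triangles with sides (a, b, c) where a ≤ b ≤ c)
Let a ≤ b ≤ c with a + b + c = 911. The only binding inequality is a + b > c, i.e. 911 − c > c, so c < 911/2; and c ≥ 911/3 since c is the largest side.
So 304 ≤ c ≤ 455. For each c, b runs from ⌈(911 − c)/2⌉ up to c (then a = 911 − b − c satisfies 1 ≤ a ≤ b automatically), giving c − ⌈(911 − c)/2⌉ + 1 choices.
Summing over c: 1 + 3 + 4 + 6 + … + 226 + 228  (152 terms, c = 304, …, 455) = 17404
Check (closed form: nearest integer to p²/48 for even p, (p+3)²/48 for odd p): (911+3)²/48 = 914²/48 = 835396/48 ≈ 17404.08 → 17404

17404 triangles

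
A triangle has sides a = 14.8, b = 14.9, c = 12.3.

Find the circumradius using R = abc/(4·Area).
First find the area with Heron's formula.
s = (14.8 + 14.9 + 12.3)/2 = 21
Area = √(s(s−a)(s−b)(s−c)) = √(21·6.2·6.1·8.7) ≈ √6909.71 ≈ 83.1247
abc = 14.8·14.9·12.3 = 2712.396
R = abc/(4·Area) ≈ 2712.396/(4·83.1247) = 2712.396/332.499 ≈ 8.15761

R = 8.158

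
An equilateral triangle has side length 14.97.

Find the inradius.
r = Area/s with s the semi-perimeter.
Area = (√3/4)·14.97² = (√3/4)·224.1009 ≈ 0.433013·224.1009 ≈ 97.0385
s = 3·14.97/2 = 22.455
r ≈ 97.0385/22.455 ≈ 4.32147
(Equivalently r = side/(2√3) = 14.97/3.4641 ≈ 4.32147.)

r = 4.321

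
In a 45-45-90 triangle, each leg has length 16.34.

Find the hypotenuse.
In a 45-45-90 triangle the sides are in ratio 1 : 1 : √2, so hypotenuse = leg·√2.
Hypotenuse = 16.34·√2 ≈ 16.34·1.41421 ≈ 23.1082

Hypotenuse = 16.34√2 = 23.11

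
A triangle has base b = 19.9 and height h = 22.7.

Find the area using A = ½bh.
A = ½·b·h = ½·19.9·22.7 = ½·451.73 = 225.865

Area = 225.865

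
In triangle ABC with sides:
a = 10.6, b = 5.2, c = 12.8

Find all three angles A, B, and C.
Law of cosines for each angle (a² = 112.36, b² = 27.04, c² = 163.84):
cos(A) = (b² + c² − a²)/(2bc) = (27.04 + 163.84 − 112.36)/(2·5.2·12.8) = 78.52/133.12 ≈ 0.589844  ⇒  A ≈ 53.8541°
cos(B) = (a² + c² − b²)/(2ac) = (112.36 + 163.84 − 27.04)/(2·10.6·12.8) = 249.16/271.36 ≈ 0.91819  ⇒  B ≈ 23.3371°
cos(C) = (a² + b² − c²)/(2ab) = (112.36 + 27.04 − 163.84)/(2·10.6·5.2) = -24.44/110.24 ≈ -0.221698  ⇒  C ≈ 102.809°
Check: A + B + C ≈ 180°

A = 53.85°, B = 23.34°, C = 102.8°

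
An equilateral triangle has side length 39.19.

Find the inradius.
r = Area/s with s the semi-perimeter.
Area = (√3/4)·39.19² = (√3/4)·1535.8561 ≈ 0.433013·1535.8561 ≈ 665.045
s = 3·39.19/2 = 58.785
r ≈ 665.045/58.785 ≈ 11.3132
(Equivalently r = side/(2√3) = 39.19/3.4641 ≈ 11.3132.)

r = 11.31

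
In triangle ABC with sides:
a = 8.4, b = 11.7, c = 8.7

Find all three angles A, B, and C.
Law of cosines for each angle (a² = 70.56, b² = 136.89, c² = 75.69):
cos(A) = (b² + c² − a²)/(2bc) = (136.89 + 75.69 − 70.56)/(2·11.7·8.7) = 142.02/203.58 ≈ 0.697613  ⇒  A ≈ 45.7642°
cos(B) = (a² + c² − b²)/(2ac) = (70.56 + 75.69 − 136.89)/(2·8.4·8.7) = 9.36/146.16 ≈ 0.0640394  ⇒  B ≈ 86.3283°
cos(C) = (a² + b² − c²)/(2ab) = (70.56 + 136.89 − 75.69)/(2·8.4·11.7) = 131.76/196.56 ≈ 0.67033  ⇒  C ≈ 47.9075°
Check: A + B + C ≈ 180°

A = 45.76°, B = 86.33°, C = 47.91°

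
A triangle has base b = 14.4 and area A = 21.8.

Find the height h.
A = ½·b·h  ⇒  h = 2A/b = 2·21.8/14.4 = 43.6/14.4 ≈ 3.02778

h = 3.028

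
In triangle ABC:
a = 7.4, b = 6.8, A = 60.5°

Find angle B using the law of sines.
a/sin(A) = b/sin(B)  ⇒  sin(B) = b·sin(A)/a = 6.8·sin(60.5°)/7.4
sin(60.5°) ≈ 0.870356
sin(B) ≈ 6.8·0.870356/7.4 ≈ 5.91842/7.4 ≈ 0.799786
B = arcsin(0.799786) ≈ 53.1097°
(Since b ≤ a we need B ≤ A, so the obtuse alternative 180° − 53.1097° ≈ 126.89° is rejected.)

B = 53.11°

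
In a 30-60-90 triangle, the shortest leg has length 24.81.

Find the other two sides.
In a 30-60-90 triangle the sides are in ratio 1 : √3 : 2 (short leg : long leg : hypotenuse).
Long leg = 24.81·√3 ≈ 24.81·1.73205 ≈ 42.9722
Hypotenuse = 2·24.81 = 49.62

Long leg = 24.81√3 = 42.97, Hypotenuse = 49.62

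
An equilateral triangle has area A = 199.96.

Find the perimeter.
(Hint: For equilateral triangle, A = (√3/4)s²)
A = (√3/4)s²  ⇒  s² = 4A/√3 = 4·199.96/√3 = 799.84/1.73205 ≈ 461.788
s ≈ √461.788 ≈ 21.4892
Perimeter = 3s ≈ 3·21.4892 ≈ 64.4677

Perimeter = 64.47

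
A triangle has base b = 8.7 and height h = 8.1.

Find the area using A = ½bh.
A = ½·b·h = ½·8.7·8.1 = ½·70.47 = 35.235

Area = 35.235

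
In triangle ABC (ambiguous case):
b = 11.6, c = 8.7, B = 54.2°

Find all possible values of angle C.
b/sin(B) = c/sin(C)  ⇒  sin(C) = c·sin(B)/b = 8.7·sin(54.2°)/11.6
sin(54.2°) ≈ 0.811064
sin(C) ≈ 8.7·0.811064/11.6 ≈ 7.05626/11.6 ≈ 0.608298
Candidate 1: C₁ = arcsin(0.608298) ≈ 37.4665°  →  A = 180° − 54.2° − 37.4665° ≈ 88.3335° > 0, valid
Candidate 2: C₂ = 180° − C₁ ≈ 142.533°  →  A = 180° − 54.2° − 142.533° ≈ -16.7335° ≤ 0, not a valid triangle

C = 37.47° (one solution)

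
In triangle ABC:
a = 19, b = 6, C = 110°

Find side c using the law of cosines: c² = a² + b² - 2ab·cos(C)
c² = 19² + 6² − 2·19·6·cos(110°)
cos(110°) ≈ -0.34202
c² ≈ 361 + 36 − 228·(-0.34202) ≈ 397 + 77.9806 ≈ 474.981
c ≈ √474.981 ≈ 21.794

c = 21.79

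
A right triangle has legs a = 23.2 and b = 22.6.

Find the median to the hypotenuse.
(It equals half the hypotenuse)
Hypotenuse c = √(a² + b²) = √(538.24 + 510.76) = √1049 ≈ 32.3883
Median to hypotenuse = c/2 ≈ 32.3883/2 ≈ 16.1941

Median = 16.19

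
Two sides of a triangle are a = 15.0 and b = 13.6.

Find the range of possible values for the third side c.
Triangle inequality: |a − b| < c < a + b
|a − b| = |15.0 − 13.6| = 1.4
a + b = 15.0 + 13.6 = 28.6

1.4 < c < 28.6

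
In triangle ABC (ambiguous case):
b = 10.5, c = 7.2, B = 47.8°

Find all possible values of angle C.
b/sin(B) = c/sin(C)  ⇒  sin(C) = c·sin(B)/b = 7.2·sin(47.8°)/10.5
sin(47.8°) ≈ 0.740805
sin(C) ≈ 7.2·0.740805/10.5 ≈ 5.33379/10.5 ≈ 0.50798
Candidate 1: C₁ = arcsin(0.50798) ≈ 30.5294°  →  A = 180° − 47.8° − 30.5294° ≈ 101.671° > 0, valid
Candidate 2: C₂ = 180° − C₁ ≈ 149.471°  →  A = 180° − 47.8° − 149.471° ≈ -17.2706° ≤ 0, not a valid triangle

C = 30.53° (one solution)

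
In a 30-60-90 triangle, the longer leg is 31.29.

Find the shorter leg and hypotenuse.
In a 30-60-90 triangle the sides are in ratio 1 : √3 : 2, so short leg = long leg/√3 and hypotenuse = 2·(short leg).
Short leg = 31.29/√3 ≈ 31.29/1.73205 ≈ 18.0653
Hypotenuse = 2·18.0653 ≈ 36.1306

Short leg = 18.07, Hypotenuse = 36.13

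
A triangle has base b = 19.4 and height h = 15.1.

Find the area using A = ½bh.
A = ½·b·h = ½·19.4·15.1 = ½·292.94 = 146.47

Area = 146.47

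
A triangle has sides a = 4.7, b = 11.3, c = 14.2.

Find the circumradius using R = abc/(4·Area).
First find the area with Heron's formula.
s = (4.7 + 11.3 + 14.2)/2 = 15.1
Area = √(s(s−a)(s−b)(s−c)) = √(15.1·10.4·3.8·0.9) ≈ √537.077 ≈ 23.1749
abc = 4.7·11.3·14.2 = 754.162
R = abc/(4·Area) ≈ 754.162/(4·23.1749) = 754.162/92.6997 ≈ 8.13554

R = 8.136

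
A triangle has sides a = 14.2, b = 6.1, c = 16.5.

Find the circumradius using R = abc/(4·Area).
First find the area with Heron's formula.
s = (14.2 + 6.1 + 16.5)/2 = 18.4
Area = √(s(s−a)(s−b)(s−c)) = √(18.4·4.2·12.3·1.9) ≈ √1806.03 ≈ 42.4975
abc = 14.2·6.1·16.5 = 1429.23
R = abc/(4·Area) ≈ 1429.23/(4·42.4975) = 1429.23/169.99 ≈ 8.40774

R = 8.408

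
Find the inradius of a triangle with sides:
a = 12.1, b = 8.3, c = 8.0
r = Area/s where s is the semi-perimeter.
s = (12.1 + 8.3 + 8.0)/2 = 28.4/2 = 14.2
Area = √(s(s−a)(s−b)(s−c)) = √(14.2·2.1·5.9·6.2) ≈ √1090.82 ≈ 33.0275
r ≈ 33.0275/14.2 ≈ 2.32588

r = 2.326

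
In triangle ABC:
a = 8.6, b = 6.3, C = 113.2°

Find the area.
Two sides and the included angle (SAS): A = ½·a·b·sin(C) = ½·8.6·6.3·sin(113.2°)
sin(113.2°) ≈ 0.919135
A ≈ ½·54.18·0.919135 = 27.09·0.919135 ≈ 24.8994

Area = 24.9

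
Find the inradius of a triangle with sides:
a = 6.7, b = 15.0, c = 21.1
r = Area/s where s is the semi-perimeter.
s = (6.7 + 15.0 + 21.1)/2 = 42.8/2 = 21.4
Area = √(s(s−a)(s−b)(s−c)) = √(21.4·14.7·6.4·0.3) ≈ √603.994 ≈ 24.5763
r ≈ 24.5763/21.4 ≈ 1.14842

r = 1.148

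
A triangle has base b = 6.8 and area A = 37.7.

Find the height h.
A = ½·b·h  ⇒  h = 2A/b = 2·37.7/6.8 = 75.4/6.8 ≈ 11.0882

h = 11.09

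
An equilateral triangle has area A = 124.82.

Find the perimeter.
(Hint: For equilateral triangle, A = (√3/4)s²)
A = (√3/4)s²  ⇒  s² = 4A/√3 = 4·124.82/√3 = 499.28/1.73205 ≈ 288.259
s ≈ √288.259 ≈ 16.9782
Perimeter = 3s ≈ 3·16.9782 ≈ 50.9346

Perimeter = 50.93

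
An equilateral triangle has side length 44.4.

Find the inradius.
r = Area/s with s the semi-perimeter.
Area = (√3/4)·44.4² = (√3/4)·1971.36 ≈ 0.433013·1971.36 ≈ 853.624
s = 3·44.4/2 = 66.6
r ≈ 853.624/66.6 ≈ 12.8172
(Equivalently r = side/(2√3) = 44.4/3.4641 ≈ 12.8172.)

r = 12.82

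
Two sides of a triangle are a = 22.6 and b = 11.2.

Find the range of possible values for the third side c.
Triangle inequality: |a − b| < c < a + b
|a − b| = |22.6 − 11.2| = 11.4
a + b = 22.6 + 11.2 = 33.8

11.4 < c < 33.8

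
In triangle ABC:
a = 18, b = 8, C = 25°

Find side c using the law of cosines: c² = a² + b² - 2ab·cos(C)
c² = 18² + 8² − 2·18·8·cos(25°)
cos(25°) ≈ 0.906308
c² ≈ 324 + 64 − 288·(0.906308) ≈ 388 − 261.017 ≈ 126.983
c ≈ √126.983 ≈ 11.2687

c = 11.27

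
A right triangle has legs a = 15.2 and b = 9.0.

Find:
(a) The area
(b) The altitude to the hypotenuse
(a) The legs are perpendicular, so Area = ½·a·b = ½·15.2·9.0 = ½·136.8 = 68.4
(b) Hypotenuse c = √(a² + b²) = √(231.04 + 81) = √312.04 ≈ 17.6647
    Area = ½·c·h_c  ⇒  h_c = 2·Area/c = 136.8/17.6647 ≈ 7.74428

Area = 68.4, h_c = 7.744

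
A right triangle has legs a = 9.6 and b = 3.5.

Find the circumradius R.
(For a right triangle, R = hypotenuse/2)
Hypotenuse c = √(a² + b²) = √(92.16 + 12.25) = √104.41 ≈ 10.2181
R = c/2 ≈ 10.2181/2 ≈ 5.10906

R = 5.109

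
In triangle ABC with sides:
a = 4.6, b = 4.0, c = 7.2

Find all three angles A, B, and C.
Law of cosines for each angle (a² = 21.16, b² = 16, c² = 51.84):
cos(A) = (b² + c² − a²)/(2bc) = (16 + 51.84 − 21.16)/(2·4.0·7.2) = 46.68/57.6 ≈ 0.810417  ⇒  A ≈ 35.8633°
cos(B) = (a² + c² − b²)/(2ac) = (21.16 + 51.84 − 16)/(2·4.6·7.2) = 57/66.24 ≈ 0.860507  ⇒  B ≈ 30.6264°
cos(C) = (a² + b² − c²)/(2ab) = (21.16 + 16 − 51.84)/(2·4.6·4.0) = -14.68/36.8 ≈ -0.398913  ⇒  C ≈ 113.51°
Check: A + B + C ≈ 180°

A = 35.86°, B = 30.63°, C = 113.5°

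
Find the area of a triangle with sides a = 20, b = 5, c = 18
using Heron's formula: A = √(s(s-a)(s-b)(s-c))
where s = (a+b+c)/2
s = (20 + 5 + 18)/2 = 43/2 = 21.5
s − a = 1.5, s − b = 16.5, s − c = 3.5
s(s−a)(s−b)(s−c) = 21.5·1.5·16.5·3.5 = 1862.4375
Area = √1862.4375 ≈ 43.156

s = 21.5, Area = 43.16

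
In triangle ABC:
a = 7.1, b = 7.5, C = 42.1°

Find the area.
Two sides and the included angle (SAS): A = ½·a·b·sin(C) = ½·7.1·7.5·sin(42.1°)
sin(42.1°) ≈ 0.670427
A ≈ ½·53.25·0.670427 = 26.625·0.670427 ≈ 17.8501

Area = 17.85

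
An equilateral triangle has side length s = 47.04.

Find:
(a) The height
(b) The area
(a) The height splits the triangle into two 30-60-90 halves: h = s·√3/2 = 47.04·1.73205/2 ≈ 81.4757/2 ≈ 40.7378
(b) Area = (√3/4)·s² = (√3/4)·47.04² = (√3/4)·2212.7616 ≈ 0.433013·2212.7616 ≈ 958.154

Height = 40.74, Area = 958.2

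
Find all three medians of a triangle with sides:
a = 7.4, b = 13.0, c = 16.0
Median formula: m_a = ½√(2b² + 2c² − a²) (and cyclically). a² = 54.76, b² = 169, c² = 256.
m_a = ½√(2·169 + 2·256 − 54.76) = ½√795.24 ≈ ½·28.2 ≈ 14.1
m_b = ½√(2·54.76 + 2·256 − 169) = ½√452.52 ≈ ½·21.2725 ≈ 10.6363
m_c = ½√(2·54.76 + 2·169 − 256) = ½√191.52 ≈ ½·13.8391 ≈ 6.91954

m_a = 14.1, m_b = 10.64, m_c = 6.92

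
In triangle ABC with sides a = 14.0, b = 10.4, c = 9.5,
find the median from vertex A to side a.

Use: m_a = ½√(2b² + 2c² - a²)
m_a = ½√(2·10.4² + 2·9.5² − 14.0²) = ½√(2·108.16 + 2·90.25 − 196) = ½√(216.32 + 180.5 − 196) = ½√200.82
√200.82 ≈ 14.1711, so m_a ≈ 7.08555

m_a = 7.086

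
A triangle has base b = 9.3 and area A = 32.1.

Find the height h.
A = ½·b·h  ⇒  h = 2A/b = 2·32.1/9.3 = 64.2/9.3 ≈ 6.90323

h = 6.903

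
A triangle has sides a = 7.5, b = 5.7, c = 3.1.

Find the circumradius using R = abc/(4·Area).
First find the area with Heron's formula.
s = (7.5 + 5.7 + 3.1)/2 = 8.15
Area = √(s(s−a)(s−b)(s−c)) = √(8.15·0.65·2.45·5.05) ≈ √65.5433 ≈ 8.09588
abc = 7.5·5.7·3.1 = 132.525
R = abc/(4·Area) ≈ 132.525/(4·8.09588) = 132.525/32.3835 ≈ 4.09236

R = 4.092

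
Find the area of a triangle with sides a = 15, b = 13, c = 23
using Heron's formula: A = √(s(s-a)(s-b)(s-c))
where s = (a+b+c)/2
s = (15 + 13 + 23)/2 = 51/2 = 25.5
s − a = 10.5, s − b = 12.5, s − c = 2.5
s(s−a)(s−b)(s−c) = 25.5·10.5·12.5·2.5 = 8367.1875
Area = √8367.1875 ≈ 91.4723

s = 25.5, Area = 91.47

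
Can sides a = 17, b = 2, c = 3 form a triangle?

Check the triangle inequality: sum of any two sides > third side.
a + b vs c: 17 + 2 = 19 > 3  ✓
a + c vs b: 17 + 3 = 20 > 2  ✓
b + c vs a: 2 + 3 = 5 ≤ 17  ✗

No: 2 + 3 = 5 is not > 17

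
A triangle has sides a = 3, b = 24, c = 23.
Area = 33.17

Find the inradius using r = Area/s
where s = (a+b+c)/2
s = (3 + 24 + 23)/2 = 50/2 = 25
r = Area/s = 33.17/25 ≈ 1.3268

r = 1.327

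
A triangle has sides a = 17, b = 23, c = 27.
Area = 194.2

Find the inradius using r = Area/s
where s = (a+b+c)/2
s = (17 + 23 + 27)/2 = 67/2 = 33.5
r = Area/s = 194.2/33.5 ≈ 5.79701

r = 5.797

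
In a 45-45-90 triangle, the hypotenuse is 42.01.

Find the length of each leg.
In a 45-45-90 triangle hypotenuse = leg·√2, so leg = hypotenuse/√2.
Leg = 42.01/√2 ≈ 42.01/1.41421 ≈ 29.7056

Each leg = 29.71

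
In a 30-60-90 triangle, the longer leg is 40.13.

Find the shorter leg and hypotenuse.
In a 30-60-90 triangle the sides are in ratio 1 : √3 : 2, so short leg = long leg/√3 and hypotenuse = 2·(short leg).
Short leg = 40.13/√3 ≈ 40.13/1.73205 ≈ 23.1691
Hypotenuse = 2·23.1691 ≈ 46.3381

Short leg = 23.17, Hypotenuse = 46.34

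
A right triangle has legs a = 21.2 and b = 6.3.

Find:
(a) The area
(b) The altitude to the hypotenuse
(a) The legs are perpendicular, so Area = ½·a·b = ½·21.2·6.3 = ½·133.56 = 66.78
(b) Hypotenuse c = √(a² + b²) = √(449.44 + 39.69) = √489.13 ≈ 22.1163
    Area = ½·c·h_c  ⇒  h_c = 2·Area/c = 133.56/22.1163 ≈ 6.03899

Area = 66.78, h_c = 6.039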